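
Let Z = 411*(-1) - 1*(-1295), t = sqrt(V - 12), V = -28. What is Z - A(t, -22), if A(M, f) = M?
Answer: 884 - 2*I*sqrt(10) ≈ 884.0 - 6.3246*I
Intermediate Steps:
t = 2*I*sqrt(10) (t = sqrt(-28 - 12) = sqrt(-40) = 2*I*sqrt(10) ≈ 6.3246*I)
Z = 884 (Z = -411 + 1295 = 884)
Z - A(t, -22) = 884 - 2*I*sqrt(10)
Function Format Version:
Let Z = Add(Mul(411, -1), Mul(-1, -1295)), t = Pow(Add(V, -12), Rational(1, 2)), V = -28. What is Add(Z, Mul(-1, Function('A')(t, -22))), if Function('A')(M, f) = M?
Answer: Add(884, Mul(-2, I, Pow(10, Rational(1, 2)))) ≈ Add(884.00, Mul(-6.3246, I))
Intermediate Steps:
t = Mul(2, I, Pow(10, Rational(1, 2))) (t = Pow(Add(-28, -12), Rational(1, 2)) = Pow(-40, Rational(1, 2)) = Mul(2, I, Pow(10, Rational(1, 2))) ≈ Mul(6.3246, I))
Z = 884 (Z = Add(-411, 1295) = 884)
Add(Z, Mul(-1, Function('A')(t, -22))) = Add(884, Mul(-1, Mul(2, I, Pow(10, Rational(1, 2))))) = Add(884, Mul(-2, I, Pow(10, Rational(1, 2))))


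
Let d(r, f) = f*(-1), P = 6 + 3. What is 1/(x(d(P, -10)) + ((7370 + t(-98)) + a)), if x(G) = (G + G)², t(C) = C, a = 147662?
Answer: 1/155334 ≈ 6.4377e-6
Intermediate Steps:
P = 9
d(r, f) = -f
x(G) = 4*G² (x(G) = (2*G)² = 4*G²)
1/(x(d(P, -10)) + ((7370 + t(-98)) + a)) = 1/(4*(-1*(-10))² + ((7370 - 98) + 147662)) = 1/(4*10² + (7272 + 147662)) = 1/(4*100 + 154934) = 1/(400 + 154934) = 1/155334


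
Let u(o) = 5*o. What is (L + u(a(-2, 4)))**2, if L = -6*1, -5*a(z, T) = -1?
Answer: 25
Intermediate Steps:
a(z, T) = 1/5 (a(z, T) = -1/5*(-1) = 1/5)
L = -6
(L + u(a(-2, 4)))**2 = (-6 + 5*(1/5))**2 = (-6 + 1)**2 = (-5)**2 = 25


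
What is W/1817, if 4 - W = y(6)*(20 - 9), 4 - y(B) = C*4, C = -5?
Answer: -260/1817 ≈ -0.14309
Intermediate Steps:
y(B) = 24 (y(B) = 4 - (-5)*4 = 4 - 1*(-20) = 4 + 20 = 24)
W = -260 (W = 4 - 24*(20 - 9) = 4 - 24*11 = 4 - 1*264 = 4 - 264 = -260)
W/1817 = -260/1817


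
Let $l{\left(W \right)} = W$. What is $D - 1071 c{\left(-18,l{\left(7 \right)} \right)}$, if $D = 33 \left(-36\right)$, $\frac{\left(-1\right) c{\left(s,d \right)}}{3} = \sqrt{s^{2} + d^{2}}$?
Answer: $-1188 + 3213 \sqrt{373} \approx 60865.0$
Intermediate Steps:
$c{\left(s,d \right)} = - 3 \sqrt{d^{2} + s^{2}}$ ($c{\left(s,d \right)} = - 3 \sqrt{s^{2} + d^{2}} = - 3 \sqrt{d^{2} + s^{2}}$)
$D = -1188$
$D - 1071 c{\left(-18,l{\left(7 \right)} \right)} = -1188 - 1071 \left(- 3 \sqrt{7^{2} + \left(-18\right)^{2}}\right) = -1188 - 1071 \left(- 3 \sqrt{49 + 324}\right) = -1188 - 1071 \left(- 3 \sqrt{373}\right) = -1188 + 3213 \sqrt{373}$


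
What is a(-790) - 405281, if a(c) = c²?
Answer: 218819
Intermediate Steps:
a(-790) - 405281 = (-790)² - 405281 = 624100 - 405281 = 218819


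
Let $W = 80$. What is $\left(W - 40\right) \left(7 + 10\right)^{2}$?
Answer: $11560$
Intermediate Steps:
$\left(W - 40\right) \left(7 + 10\right)^{2} = \left(80 - 40\right) \left(7 + 10\right)^{2} = 40 \cdot 17^{2} = 40 \cdot 289 = 11560$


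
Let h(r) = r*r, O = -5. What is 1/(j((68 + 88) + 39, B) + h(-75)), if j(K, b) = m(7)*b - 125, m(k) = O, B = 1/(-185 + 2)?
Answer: 183/1006505 ≈ 0.00018182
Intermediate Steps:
B = -1/183 (B = 1/(-183) = -1/183 ≈ -0.0054645)
h(r) = r²
m(k) = -5
j(K, b) = -125 - 5*b (j(K, b) = -5*b - 125 = -125 - 5*b)
1/(j((68 + 88) + 39, B) + h(-75)) = 1/((-125 - 5*(-1/183)) + (-75)²) = 1/((-125 + 5/183) + 5625) = 1/(-22870/183 + 5625) = 1/(1006505/183) = 183/1006505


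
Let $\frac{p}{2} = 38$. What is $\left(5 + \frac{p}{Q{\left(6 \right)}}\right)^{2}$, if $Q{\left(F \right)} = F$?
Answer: $\frac{2809}{9} \approx 312.11$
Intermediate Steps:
$p = 76$ ($p = 2 \cdot 38 = 76$)
$\left(5 + \frac{p}{Q{\left(6 \right)}}\right)^{2} = \left(5 + \frac{76}{6}\right)^{2} = \left(5 + 76 \cdot \frac{1}{6}\right)^{2} = \left(5 + \frac{38}{3}\right)^{2} = \left(\frac{53}{3}\right)^{2} = \frac{2809}{9}$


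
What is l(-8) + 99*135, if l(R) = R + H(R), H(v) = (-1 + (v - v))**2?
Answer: 13358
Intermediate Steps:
H(v) = 1 (H(v) = (-1 + 0)**2 = (-1)**2 = 1)
l(R) = 1 + R (l(R) = R + 1 = 1 + R)
l(-8) + 99*135 = (1 - 8) + 99*135 = -7 + 13365 = 13358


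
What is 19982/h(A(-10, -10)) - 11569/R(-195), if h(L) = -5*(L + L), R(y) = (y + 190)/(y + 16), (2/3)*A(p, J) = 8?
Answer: -24860203/60 ≈ -4.1434e+5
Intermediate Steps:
A(p, J) = 12 (A(p, J) = (3/2)*8 = 12)
R(y) = (190 + y)/(16 + y)
h(L) = -10*L
19982/h(A(-10, -10)) - 11569/R(-195) = 19982/((-10*12)) - 11569*(16 - 195)/(190 - 195) = 19982/(-120) - 11569/(-5/(-179)) = 19982*(-1/120) - 11569/((-1/179*(-5))) = -9991/60 - 11569/5/179 = -9991/60 - 11569*179/5 = -9991/60 - 2070851/5 = -24860203/60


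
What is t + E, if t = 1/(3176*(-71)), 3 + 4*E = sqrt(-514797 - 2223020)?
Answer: -169123/225496 + I*sqrt(2737817)/4 ≈ -0.75 + 413.66*I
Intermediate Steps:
E = -3/4 + I*sqrt(2737817)/4 (E = -3/4 + sqrt(-514797 - 2223020)/4 = -3/4 + sqrt(-2737817)/4 = -3/4 + (I*sqrt(2737817))/4 = -3/4 + I*sqrt(2737817)/4 ≈ -0.75 + 413.66*I)
t = -1/225496 (t = 1/(-225496) = -1/225496 ≈ -4.4347e-6)
t + E = -1/225496 + (-3/4 + I*sqrt(2737817)/4) = -169123/225496 + I*sqrt(2737817)/4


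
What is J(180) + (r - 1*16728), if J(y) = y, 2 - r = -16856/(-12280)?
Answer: -25400217/1535 ≈ -16547.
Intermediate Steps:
r = 963/1535 (r = 2 - (-16856)/(-12280) = 2 - (-16856)*(-1)/12280 = 2 - 1*2107/1535 = 2 - 2107/1535 = 963/1535 ≈ 0.62736)
J(180) + (r - 1*16728) = 180 + (963/1535 - 1*16728) = 180 + (963/1535 - 16728) = 180 - 25676517/1535 = -25400217/1535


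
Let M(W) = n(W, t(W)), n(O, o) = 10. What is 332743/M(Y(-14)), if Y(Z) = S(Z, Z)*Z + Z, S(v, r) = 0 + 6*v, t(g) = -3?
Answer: 332743/10 ≈ 33274.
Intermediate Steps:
S(v, r) = 6*v
Y(Z) = Z + 6*Z**2 (Y(Z) = (6*Z)*Z + Z = 6*Z**2 + Z = Z + 6*Z**2)
M(W) = 10
332743/M(Y(-14)) = 332743/10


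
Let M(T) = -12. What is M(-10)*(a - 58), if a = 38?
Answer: 240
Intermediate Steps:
M(-10)*(a - 58) = -12*(38 - 58) = -12*(-20) = 240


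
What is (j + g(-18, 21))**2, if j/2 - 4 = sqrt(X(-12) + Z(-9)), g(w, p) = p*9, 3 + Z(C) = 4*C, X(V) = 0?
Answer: 38653 + 788*I*sqrt(39) ≈ 38653.0 + 4921.1*I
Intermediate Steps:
Z(C) = -3 + 4*C
g(w, p) = 9*p
j = 8 + 2*I*sqrt(39) (j = 8 + 2*sqrt(0 + (-3 + 4*(-9))) = 8 + 2*sqrt(0 + (-3 - 36)) = 8 + 2*sqrt(0 - 39) = 8 + 2*sqrt(-39) = 8 + 2*(I*sqrt(39)) = 8 + 2*I*sqrt(39) ≈ 8.0 + 12.49*I)
(j + g(-18, 21))**2 = ((8 + 2*I*sqrt(39)) + 9*21)**2 = ((8 + 2*I*sqrt(39)) + 189)**2 = (197 + 2*I*sqrt(39))**2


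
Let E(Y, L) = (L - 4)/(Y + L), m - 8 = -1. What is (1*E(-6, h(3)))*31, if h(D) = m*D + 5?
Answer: 341/10 ≈ 34.100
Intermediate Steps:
m = 7 (m = 8 - 1 = 7)
h(D) = 5 + 7*D (h(D) = 7*D + 5 = 5 + 7*D)
E(Y, L) = (-4 + L)/(L + Y)
(1*E(-6, h(3)))*31 = (1*((-4 + (5 + 7*3))/((5 + 7*3) - 6)))*31 = (1*((-4 + (5 + 21))/((5 + 21) - 6)))*31 = (1*((-4 + 26)/(26 - 6)))*31 = (1*(22/20))*31 = (1*((1/20)*22))*31 = (1*(11/10))*31 = (11/10)*31 = 341/10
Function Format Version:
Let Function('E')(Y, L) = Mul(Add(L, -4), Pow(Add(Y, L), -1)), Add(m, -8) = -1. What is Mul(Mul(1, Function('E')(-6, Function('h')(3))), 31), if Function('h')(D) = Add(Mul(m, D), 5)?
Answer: Rational(341, 10) ≈ 34.100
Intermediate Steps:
m = 7 (m = Add(8, -1) = 7)
Function('h')(D) = Add(5, Mul(7, D)) (Function('h')(D) = Add(Mul(7, D), 5) = Add(5, Mul(7, D)))
Function('E')(Y, L) = Mul(Pow(Add(L, Y), -1), Add(-4, L)) (Function('E')(Y, L) = Mul(Add(-4, L), Pow(Add(L, Y), -1)) = Mul(Pow(Add(L, Y), -1), Add(-4, L)))
Mul(Mul(1, Function('E')(-6, Function('h')(3))), 31) = Mul(Mul(1, Mul(Pow(Add(Add(5, Mul(7, 3)), -6), -1), Add(-4, Add(5, Mul(7, 3))))), 31) = Mul(Mul(1, Mul(Pow(Add(Add(5, 21), -6), -1), Add(-4, Add(5, 21)))), 31) = Mul(Mul(1, Mul(Pow(Add(26, -6), -1), Add(-4, 26))), 31) = Mul(Mul(1, Mul(Pow(20, -1), 22)), 31) = Mul(Mul(1, Mul(Rational(1, 20), 22)), 31) = Mul(Mul(1, Rational(11, 10)), 31) = Mul(Rational(11, 10), 31) = Rational(341, 10)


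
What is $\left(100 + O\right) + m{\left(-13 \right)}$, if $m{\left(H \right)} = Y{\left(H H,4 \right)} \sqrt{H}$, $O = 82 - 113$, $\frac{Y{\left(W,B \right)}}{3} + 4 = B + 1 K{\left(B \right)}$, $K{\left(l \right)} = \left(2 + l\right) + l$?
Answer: $69 + 30 i \sqrt{13} \approx 69.0 + 108.17 i$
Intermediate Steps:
$K{\left(l \right)} = 2 + 2 l$
$Y{\left(W,B \right)} = -6 + 9 B$ ($Y{\left(W,B \right)} = -12 + 3 \left(B + 1 \left(2 + 2 B\right)\right) = -12 + 3 \left(B + \left(2 + 2 B\right)\right) = -12 + 3 \left(2 + 3 B\right) = -12 + \left(6 + 9 B\right) = -6 + 9 B$)
$O = -31$
$m{\left(H \right)} = 30 \sqrt{H}$ ($m{\left(H \right)} = \left(-6 + 9 \cdot 4\right) \sqrt{H} = \left(-6 + 36\right) \sqrt{H} = 30 \sqrt{H}$)
$\left(100 + O\right) + m{\left(-13 \right)} = \left(100 - 31\right) + 30 \sqrt{-13} = 69 + 30 i \sqrt{13}$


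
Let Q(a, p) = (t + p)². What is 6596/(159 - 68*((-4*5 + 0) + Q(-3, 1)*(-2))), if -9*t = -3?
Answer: 59364/15847 ≈ 3.7461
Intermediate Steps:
t = ⅓ (t = -⅑*(-3) = ⅓ ≈ 0.33333)
Q(a, p) = (⅓ + p)²
6596/(159 - 68*((-4*5 + 0) + Q(-3, 1)*(-2))) = 6596/(159 - 68*((-4*5 + 0) + ((1 + 3*1)²/9)*(-2))) = 6596/(159 - 68*((-20 + 0) + ((1 + 3)²/9)*(-2))) = 6596/(159 - 68*(-20 + ((⅑)*4²)*(-2))) = 6596/(159 - 68*(-20 + ((⅑)*16)*(-2))) = 6596/(159 - 68*(-20 + (16/9)*(-2))) = 6596/(159 - 68*(-20 - 32/9)) = 6596/(159 - 68*(-212/9)) = 6596/(159 + 14416/9) = 6596/(15847/9) = 6596*(9/15847) = 59364/15847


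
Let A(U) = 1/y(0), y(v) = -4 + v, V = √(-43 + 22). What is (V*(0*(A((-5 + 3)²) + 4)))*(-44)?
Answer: 0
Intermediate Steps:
V = I*√21 (V = √(-21) = I*√21 ≈ 4.5826*I)
A(U) = -¼ (A(U) = 1/(-4 + 0) = 1/(-4) = -¼)
(V*(0*(A((-5 + 3)²) + 4)))*(-44) = ((I*√21)*(0*(-¼ + 4)))*(-44) = ((I*√21)*(0*(15/4)))*(-44) = ((I*√21)*0)*(-44) = 0*(-44) = 0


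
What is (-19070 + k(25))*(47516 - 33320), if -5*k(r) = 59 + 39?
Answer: -1354979808/5 ≈ -2.7100e+8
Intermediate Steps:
k(r) = -98/5 (k(r) = -(59 + 39)/5 = -1/5*98 = -98/5)
(-19070 + k(25))*(47516 - 33320) = (-19070 - 98/5)*(47516 - 33320) = -95448/5*14196 = -1354979808/5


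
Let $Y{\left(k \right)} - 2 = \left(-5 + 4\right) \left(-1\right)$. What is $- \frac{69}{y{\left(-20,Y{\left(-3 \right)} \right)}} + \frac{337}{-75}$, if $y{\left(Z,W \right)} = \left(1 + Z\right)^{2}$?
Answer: $- \frac{126832}{27075} \approx -4.6845$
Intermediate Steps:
$Y{\left(k \right)} = 3$ ($Y{\left(k \right)} = 2 + \left(-5 + 4\right) \left(-1\right) = 2 - -1 = 2 + 1 = 3$)
$- \frac{69}{y{\left(-20,Y{\left(-3 \right)} \right)}} + \frac{337}{-75} = - \frac{69}{\left(1 - 20\right)^{2}} + \frac{337}{-75} = - \frac{69}{\left(-19\right)^{2}} + 337 \left(- \frac{1}{75}\right) = - \frac{69}{361} - \frac{337}{75} = - \frac{126832}{27075}$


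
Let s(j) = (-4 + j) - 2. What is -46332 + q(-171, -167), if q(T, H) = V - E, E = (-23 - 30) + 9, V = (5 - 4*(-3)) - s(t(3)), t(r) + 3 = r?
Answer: -46265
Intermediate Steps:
t(r) = -3 + r
s(j) = -6 + j
V = 23 (V = (5 - 4*(-3)) - (-6 + (-3 + 3)) = (5 + 12) - (-6 + 0) = 17 - 1*(-6) = 17 + 6 = 23)
E = -44 (E = -53 + 9 = -44)
q(T, H) = 67 (q(T, H) = 23 - 1*(-44) = 23 + 44 = 67)
-46332 + q(-171, -167) = -46332 + 67 = -46265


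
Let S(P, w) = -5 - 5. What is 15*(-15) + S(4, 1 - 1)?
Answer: -235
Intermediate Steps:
S(P, w) = -10
15*(-15) + S(4, 1 - 1) = 15*(-15) - 10 = -225 - 10 = -235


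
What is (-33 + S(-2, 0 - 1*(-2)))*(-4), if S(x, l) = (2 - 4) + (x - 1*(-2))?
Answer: 140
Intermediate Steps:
S(x, l) = x (S(x, l) = -2 + (x + 2) = -2 + (2 + x) = x)
(-33 + S(-2, 0 - 1*(-2)))*(-4) = (-33 - 2)*(-4) = -35*(-4) = 140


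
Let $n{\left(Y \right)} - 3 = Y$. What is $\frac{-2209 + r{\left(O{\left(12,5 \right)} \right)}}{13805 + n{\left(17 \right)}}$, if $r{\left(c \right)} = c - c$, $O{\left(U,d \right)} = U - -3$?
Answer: $- \frac{2209}{13825} \approx -0.15978$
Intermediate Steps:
$n{\left(Y \right)} = 3 + Y$
$O{\left(U,d \right)} = 3 + U$ ($O{\left(U,d \right)} = U + 3 = 3 + U$)
$r{\left(c \right)} = 0$
$\frac{-2209 + r{\left(O{\left(12,5 \right)} \right)}}{13805 + n{\left(17 \right)}} = \frac{-2209 + 0}{13805 + \left(3 + 17\right)} = - \frac{2209}{13805 + 20} = - \frac{2209}{13825}$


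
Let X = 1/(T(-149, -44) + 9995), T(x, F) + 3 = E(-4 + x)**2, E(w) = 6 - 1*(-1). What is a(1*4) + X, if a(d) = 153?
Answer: 1536274/10041 ≈ 153.00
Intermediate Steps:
E(w) = 7 (E(w) = 6 + 1 = 7)
T(x, F) = 46 (T(x, F) = -3 + 7**2 = -3 + 49 = 46)
X = 1/10041 (X = 1/(46 + 9995) = 1/10041 ≈ 9.9592e-5)
a(1*4) + X = 153 + 1/10041 = 1536274/10041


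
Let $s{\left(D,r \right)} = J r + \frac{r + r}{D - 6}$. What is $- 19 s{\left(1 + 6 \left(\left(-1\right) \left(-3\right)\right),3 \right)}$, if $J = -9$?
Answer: $\frac{6555}{13} \approx 504.23$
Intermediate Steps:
$s{\left(D,r \right)} = - 9 r + \frac{2 r}{-6 + D}$ ($s{\left(D,r \right)} = - 9 r + \frac{r + r}{D - 6} = - 9 r + \frac{2 r}{-6 + D}$)
$- 19 s{\left(1 + 6 \left(\left(-1\right) \left(-3\right)\right),3 \right)} = - 19 \frac{3 \left(56 - 9 \left(1 + 6 \left(\left(-1\right) \left(-3\right)\right)\right)\right)}{-6 + \left(1 + 6 \left(\left(-1\right) \left(-3\right)\right)\right)} = - 19 \frac{3 \left(56 - 9 \left(1 + 6 \cdot 3\right)\right)}{-6 + \left(1 + 6 \cdot 3\right)} = - 19 \frac{3 \left(56 - 9 \left(1 + 18\right)\right)}{-6 + \left(1 + 18\right)} = - 19 \frac{3 \left(56 - 171\right)}{-6 + 19} = - 19 \frac{3 \left(56 - 171\right)}{13} = - 19 \cdot 3 \cdot \frac{1}{13} \left(-115\right) = \left(-19\right) \left(- \frac{345}{13}\right) = \frac{6555}{13}$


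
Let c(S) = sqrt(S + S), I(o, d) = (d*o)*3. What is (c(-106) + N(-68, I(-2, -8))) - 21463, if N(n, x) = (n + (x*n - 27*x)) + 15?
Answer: -26076 + 2*I*sqrt(53) ≈ -26076.0 + 14.56*I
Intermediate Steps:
I(o, d) = 3*d*o
N(n, x) = 15 + n - 27*x + n*x (N(n, x) = (n + (n*x - 27*x)) + 15 = (n + (-27*x + n*x)) + 15 = (n - 27*x + n*x) + 15 = 15 + n - 27*x + n*x)
c(S) = sqrt(2)*sqrt(S) (c(S) = sqrt(2*S) = sqrt(2)*sqrt(S))
(c(-106) + N(-68, I(-2, -8))) - 21463 = (sqrt(2)*sqrt(-106) + (15 - 68 - 81*(-8)*(-2) - 204*(-8)*(-2))) - 21463 = (sqrt(2)*(I*sqrt(106)) + (15 - 68 - 27*48 - 68*48)) - 21463 = (2*I*sqrt(53) + (15 - 68 - 1296 - 3264)) - 21463 = (2*I*sqrt(53) - 4613) - 21463 = (-4613 + 2*I*sqrt(53)) - 21463 = -26076 + 2*I*sqrt(53)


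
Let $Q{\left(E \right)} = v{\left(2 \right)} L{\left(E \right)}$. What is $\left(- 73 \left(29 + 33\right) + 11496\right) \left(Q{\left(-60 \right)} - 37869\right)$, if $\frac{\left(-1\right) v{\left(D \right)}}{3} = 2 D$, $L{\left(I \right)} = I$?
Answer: $-258928530$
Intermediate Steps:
$v{\left(D \right)} = - 6 D$ ($v{\left(D \right)} = - 3 \cdot 2 D = - 6 D$)
$Q{\left(E \right)} = - 12 E$ ($Q{\left(E \right)} = \left(-6\right) 2 E = - 12 E$)
$\left(- 73 \left(29 + 33\right) + 11496\right) \left(Q{\left(-60 \right)} - 37869\right) = \left(- 73 \left(29 + 33\right) + 11496\right) \left(\left(-12\right) \left(-60\right) - 37869\right) = \left(\left(-73\right) 62 + 11496\right) \left(720 - 37869\right) = \left(-4526 + 11496\right) \left(-37149\right) = 6970 \left(-37149\right) = -258928530$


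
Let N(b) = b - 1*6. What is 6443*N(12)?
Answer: 38658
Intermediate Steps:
N(b) = -6 + b (N(b) = b - 6 = -6 + b)
6443*N(12) = 6443*(-6 + 12) = 6443*6 = 38658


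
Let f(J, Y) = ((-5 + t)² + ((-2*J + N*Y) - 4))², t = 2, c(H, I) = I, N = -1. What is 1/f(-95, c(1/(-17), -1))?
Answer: 1/38416 ≈ 2.6031e-5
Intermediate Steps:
f(J, Y) = (5 - Y - 2*J)² (f(J, Y) = ((-5 + 2)² + ((-2*J - Y) - 4))² = ((-3)² + ((-Y - 2*J) - 4))² = (9 + (-4 - Y - 2*J))² = (5 - Y - 2*J)²)
1/f(-95, c(1/(-17), -1)) = 1/((-5 - 1 + 2*(-95))²) = 1/((-5 - 1 - 190)²) = 1/((-196)²) = 1/38416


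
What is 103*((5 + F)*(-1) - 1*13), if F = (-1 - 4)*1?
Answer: -1339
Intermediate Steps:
F = -5 (F = -5*1 = -5)
103*((5 + F)*(-1) - 1*13) = 103*((5 - 5)*(-1) - 1*13) = 103*(0*(-1) - 13) = 103*(0 - 13) = 103*(-13) = -1339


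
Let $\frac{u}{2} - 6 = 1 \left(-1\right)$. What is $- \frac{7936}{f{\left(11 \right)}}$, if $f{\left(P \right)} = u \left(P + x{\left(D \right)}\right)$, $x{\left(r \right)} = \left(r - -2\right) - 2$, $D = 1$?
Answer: $- \frac{992}{15} \approx -66.133$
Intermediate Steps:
$u = 10$ ($u = 12 + 2 \cdot 1 \left(-1\right) = 12 + 2 \left(-1\right) = 12 - 2 = 10$)
$x{\left(r \right)} = r$ ($x{\left(r \right)} = \left(r + 2\right) - 2 = \left(2 + r\right) - 2 = r$)
$f{\left(P \right)} = 10 + 10 P$ ($f{\left(P \right)} = 10 \left(P + 1\right) = 10 \left(1 + P\right) = 10 + 10 P$)
$- \frac{7936}{f{\left(11 \right)}} = - \frac{7936}{10 + 10 \cdot 11} = - \frac{7936}{10 + 110} = - \frac{7936}{120} = \left(-7936\right) \frac{1}{120} = - \frac{992}{15}$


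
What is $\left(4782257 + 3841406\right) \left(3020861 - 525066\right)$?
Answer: $21522894997085$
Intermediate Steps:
$\left(4782257 + 3841406\right) \left(3020861 - 525066\right) = 8623663 \cdot 2495795 = 21522894997085$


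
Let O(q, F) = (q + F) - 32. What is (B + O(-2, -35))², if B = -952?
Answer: 1042441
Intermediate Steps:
O(q, F) = -32 + F + q (O(q, F) = (F + q) - 32 = -32 + F + q)
(B + O(-2, -35))² = (-952 + (-32 - 35 - 2))² = (-952 - 69)² = (-1021)² = 1042441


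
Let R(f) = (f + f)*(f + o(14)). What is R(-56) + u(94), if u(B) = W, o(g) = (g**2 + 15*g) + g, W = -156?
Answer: -40924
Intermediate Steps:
o(g) = g**2 + 16*g
u(B) = -156
R(f) = 2*f*(420 + f) (R(f) = (f + f)*(f + 14*(16 + 14)) = (2*f)*(f + 14*30) = (2*f)*(f + 420) = (2*f)*(420 + f) = 2*f*(420 + f))
R(-56) + u(94) = 2*(-56)*(420 - 56) - 156 = 2*(-56)*364 - 156 = -40768 - 156 = -40924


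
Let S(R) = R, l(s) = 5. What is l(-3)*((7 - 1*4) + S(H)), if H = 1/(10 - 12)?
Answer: 25/2 ≈ 12.500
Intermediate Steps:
H = -½ (H = 1/(-2) = -½ ≈ -0.50000)
l(-3)*((7 - 1*4) + S(H)) = 5*((7 - 1*4) - ½) = 5*((7 - 4) - ½) = 5*(3 - ½) = 5*(5/2) = 25/2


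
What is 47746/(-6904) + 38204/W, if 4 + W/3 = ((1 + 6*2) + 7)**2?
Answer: 25879771/1025244 ≈ 25.243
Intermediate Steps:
W = 1188 (W = -12 + 3*((1 + 6*2) + 7)**2 = -12 + 3*((1 + 12) + 7)**2 = -12 + 3*(13 + 7)**2 = -12 + 3*20**2 = -12 + 3*400 = -12 + 1200 = 1188)
47746/(-6904) + 38204/W = 47746/(-6904) + 38204/1188 = 47746*(-1/6904) + 38204*(1/1188) = -23873/3452 + 9551/297 = 25879771/1025244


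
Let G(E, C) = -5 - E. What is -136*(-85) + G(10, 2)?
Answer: 11545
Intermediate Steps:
-136*(-85) + G(10, 2) = -136*(-85) + (-5 - 1*10) = 11560 + (-5 - 10) = 11560 - 15 = 11545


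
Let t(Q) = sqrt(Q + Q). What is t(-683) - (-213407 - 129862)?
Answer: 343269 + I*sqrt(1366) ≈ 3.4327e+5 + 36.959*I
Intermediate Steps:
t(Q) = sqrt(2)*sqrt(Q) (t(Q) = sqrt(2*Q) = sqrt(2)*sqrt(Q))
t(-683) - (-213407 - 129862) = sqrt(2)*sqrt(-683) - (-213407 - 129862) = sqrt(2)*(I*sqrt(683)) - 1*(-343269) = I*sqrt(1366) + 343269 = 343269 + I*sqrt(1366)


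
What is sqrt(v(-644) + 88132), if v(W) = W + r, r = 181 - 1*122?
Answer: sqrt(87547) ≈ 295.88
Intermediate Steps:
r = 59 (r = 181 - 122 = 59)
v(W) = 59 + W (v(W) = W + 59 = 59 + W)
sqrt(v(-644) + 88132) = sqrt((59 - 644) + 88132) = sqrt(-585 + 88132) = sqrt(87547)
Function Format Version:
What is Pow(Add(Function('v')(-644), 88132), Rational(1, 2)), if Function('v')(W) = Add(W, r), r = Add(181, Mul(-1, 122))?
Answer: Pow(87547, Rational(1, 2)) ≈ 295.88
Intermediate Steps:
r = 59 (r = Add(181, -122) = 59)
Function('v')(W) = Add(59, W) (Function('v')(W) = Add(W, 59) = Add(59, W))
Pow(Add(Function('v')(-644), 88132), Rational(1, 2)) = Pow(Add(Add(59, -644), 88132), Rational(1, 2)) = Pow(Add(-585, 88132), Rational(1, 2)) = Pow(87547, Rational(1, 2))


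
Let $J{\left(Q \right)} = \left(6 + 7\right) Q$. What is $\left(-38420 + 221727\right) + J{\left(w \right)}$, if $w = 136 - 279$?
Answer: $181448$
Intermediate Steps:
$w = -143$
$J{\left(Q \right)} = 13 Q$
$\left(-38420 + 221727\right) + J{\left(w \right)} = \left(-38420 + 221727\right) + 13 \left(-143\right) = 183307 - 1859 = 181448$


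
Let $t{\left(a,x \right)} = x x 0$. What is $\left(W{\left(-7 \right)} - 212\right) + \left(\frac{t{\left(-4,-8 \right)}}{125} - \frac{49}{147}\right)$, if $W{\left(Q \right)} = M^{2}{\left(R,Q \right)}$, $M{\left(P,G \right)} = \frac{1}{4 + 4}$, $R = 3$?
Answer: $- \frac{40765}{192} \approx -212.32$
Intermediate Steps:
$t{\left(a,x \right)} = 0$ ($t{\left(a,x \right)} = x^{2} \cdot 0 = 0$)
$M{\left(P,G \right)} = \frac{1}{8}$
$W{\left(Q \right)} = \frac{1}{64}$ ($W{\left(Q \right)} = \left(\frac{1}{8}\right)^{2} = \frac{1}{64}$)
$\left(W{\left(-7 \right)} - 212\right) + \left(\frac{t{\left(-4,-8 \right)}}{125} - \frac{49}{147}\right) = \left(\frac{1}{64} - 212\right) + \left(\frac{0}{125} - \frac{49}{147}\right) = - \frac{13567}{64} + \left(0 \cdot \frac{1}{125} - \frac{1}{3}\right) = - \frac{13567}{64} + \left(0 - \frac{1}{3}\right) = - \frac{13567}{64} - \frac{1}{3} = - \frac{40765}{192}$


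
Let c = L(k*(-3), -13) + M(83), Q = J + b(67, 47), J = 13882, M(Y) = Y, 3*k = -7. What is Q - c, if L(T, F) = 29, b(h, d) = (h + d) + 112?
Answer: 13996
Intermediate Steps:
k = -7/3 (k = (⅓)*(-7) = -7/3 ≈ -2.3333)
b(h, d) = 112 + d + h (b(h, d) = (d + h) + 112 = 112 + d + h)
Q = 14108 (Q = 13882 + (112 + 47 + 67) = 13882 + 226 = 14108)
c = 112 (c = 29 + 83 = 112)
Q - c = 14108 - 1*112 = 14108 - 112 = 13996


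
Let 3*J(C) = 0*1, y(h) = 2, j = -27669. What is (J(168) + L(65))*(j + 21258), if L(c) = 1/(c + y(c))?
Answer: -6411/67 ≈ -95.687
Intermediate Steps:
J(C) = 0 (J(C) = (0*1)/3 = (⅓)*0 = 0)
L(c) = 1/(2 + c) (L(c) = 1/(c + 2) = 1/(2 + c))
(J(168) + L(65))*(j + 21258) = (0 + 1/(2 + 65))*(-27669 + 21258) = (0 + 1/67)*(-6411) = (1/67)*(-6411) = -6411/67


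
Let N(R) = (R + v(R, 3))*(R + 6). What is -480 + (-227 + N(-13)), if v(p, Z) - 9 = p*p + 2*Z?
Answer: -1904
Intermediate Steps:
v(p, Z) = 9 + p² + 2*Z (v(p, Z) = 9 + (p*p + 2*Z) = 9 + (p² + 2*Z) = 9 + p² + 2*Z)
N(R) = (6 + R)*(15 + R + R²) (N(R) = (R + (9 + R² + 2*3))*(R + 6) = (R + (9 + R² + 6))*(6 + R) = (R + (15 + R²))*(6 + R) = (15 + R + R²)*(6 + R) = (6 + R)*(15 + R + R²))
-480 + (-227 + N(-13)) = -480 + (-227 + (90 + (-13)³ + 7*(-13)² + 21*(-13))) = -480 + (-227 + (90 - 2197 + 7*169 - 273)) = -480 + (-227 + (90 - 2197 + 1183 - 273)) = -480 + (-227 - 1197) = -480 - 1424 = -1904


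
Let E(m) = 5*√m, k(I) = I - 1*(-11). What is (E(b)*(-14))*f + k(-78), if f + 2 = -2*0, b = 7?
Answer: -67 + 140*√7 ≈ 303.41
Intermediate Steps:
k(I) = 11 + I (k(I) = I + 11 = 11 + I)
f = -2 (f = -2 - 2*0 = -2 + 0 = -2)
(E(b)*(-14))*f + k(-78) = ((5*√7)*(-14))*(-2) + (11 - 78) = -70*√7*(-2) - 67 = 140*√7 - 67 = -67 + 140*√7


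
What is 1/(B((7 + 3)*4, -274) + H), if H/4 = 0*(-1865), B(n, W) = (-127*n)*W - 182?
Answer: 1/1391738 ≈ 7.1853e-7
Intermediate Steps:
B(n, W) = -182 - 127*W*n (B(n, W) = -127*W*n - 182 = -182 - 127*W*n)
H = 0 (H = 4*(0*(-1865)) = 4*0 = 0)
1/(B((7 + 3)*4, -274) + H) = 1/((-182 - 127*(-274)*(7 + 3)*4) + 0) = 1/((-182 - 127*(-274)*10*4) + 0) = 1/((-182 - 127*(-274)*40) + 0) = 1/((-182 + 1391920) + 0) = 1/(1391738 + 0) = 1/1391738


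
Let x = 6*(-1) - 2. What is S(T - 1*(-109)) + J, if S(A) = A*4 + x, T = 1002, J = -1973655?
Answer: -1969219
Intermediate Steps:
x = -8 (x = -6 - 2 = -8)
S(A) = -8 + 4*A (S(A) = A*4 - 8 = 4*A - 8 = -8 + 4*A)
S(T - 1*(-109)) + J = (-8 + 4*(1002 - 1*(-109))) - 1973655 = (-8 + 4*(1002 + 109)) - 1973655 = (-8 + 4*1111) - 1973655 = (-8 + 4444) - 1973655 = 4436 - 1973655 = -1969219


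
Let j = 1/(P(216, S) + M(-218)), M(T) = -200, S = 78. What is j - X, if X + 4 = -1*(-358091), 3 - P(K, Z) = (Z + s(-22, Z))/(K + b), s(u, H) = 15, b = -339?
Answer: -2881168043/8046 ≈ -3.5809e+5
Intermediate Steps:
P(K, Z) = 3 - (15 + Z)/(-339 + K) (P(K, Z) = 3 - (Z + 15)/(K - 339) = 3 - (15 + Z)/(-339 + K))
j = -41/8046 (j = 1/((-1032 - 1*78 + 3*216)/(-339 + 216) - 200) = 1/((-1032 - 78 + 648)/(-123) - 200) = 1/(-1/123*(-462) - 200) = 1/(154/41 - 200) = 1/(-8046/41) = -41/8046 ≈ -0.0050957)
X = 358087 (X = -4 - 1*(-358091) = -4 + 358091 = 358087)
j - X = -41/8046 - 1*358087 = -41/8046 - 358087 = -2881168043/8046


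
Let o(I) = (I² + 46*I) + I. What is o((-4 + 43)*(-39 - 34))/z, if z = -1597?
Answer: -7971600/1597 ≈ -4991.6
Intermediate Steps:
o(I) = I² + 47*I
o((-4 + 43)*(-39 - 34))/z = (((-4 + 43)*(-39 - 34))*(47 + (-4 + 43)*(-39 - 34)))/(-1597) = ((39*(-73))*(47 + 39*(-73)))*(-1/1597) = -2847*(47 - 2847)*(-1/1597) = -2847*(-2800)*(-1/1597) = 7971600*(-1/1597) = -7971600/1597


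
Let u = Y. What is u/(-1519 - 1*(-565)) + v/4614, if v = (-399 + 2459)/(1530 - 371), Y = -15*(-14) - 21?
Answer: -56040893/283424178 ≈ -0.19773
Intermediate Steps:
Y = 189 (Y = 210 - 21 = 189)
u = 189
v = 2060/1159 ≈ 1.7774
u/(-1519 - 1*(-565)) + v/4614 = 189/(-1519 - 1*(-565)) + (2060/1159)/4614 = 189/(-1519 + 565) + (2060/1159)*(1/4614) = 189/(-954) + 1030/2673813 = 189*(-1/954) + 1030/2673813 = -21/106 + 1030/2673813 = -56040893/283424178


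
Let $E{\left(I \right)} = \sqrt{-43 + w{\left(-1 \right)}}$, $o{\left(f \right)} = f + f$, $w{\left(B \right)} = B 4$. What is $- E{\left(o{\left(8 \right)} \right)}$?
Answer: $- i \sqrt{47} \approx - 6.8557 i$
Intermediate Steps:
$w{\left(B \right)} = 4 B$
$o{\left(f \right)} = 2 f$
$E{\left(I \right)} = i \sqrt{47}$ ($E{\left(I \right)} = \sqrt{-43 + 4 \left(-1\right)} = \sqrt{-43 - 4} = \sqrt{-47} = i \sqrt{47}$)
$- E{\left(o{\left(8 \right)} \right)} = - i \sqrt{47}$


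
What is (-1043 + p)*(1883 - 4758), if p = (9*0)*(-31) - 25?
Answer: 3070500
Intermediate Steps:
p = -25 (p = 0*(-31) - 25 = 0 - 25 = -25)
(-1043 + p)*(1883 - 4758) = (-1043 - 25)*(1883 - 4758) = -1068*(-2875) = 3070500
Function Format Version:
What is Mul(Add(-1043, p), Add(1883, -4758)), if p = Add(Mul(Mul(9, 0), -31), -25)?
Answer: 3070500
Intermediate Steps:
p = -25 (p = Add(Mul(0, -31), -25) = Add(0, -25) = -25)
Mul(Add(-1043, p), Add(1883, -4758)) = Mul(Add(-1043, -25), Add(1883, -4758)) = Mul(-1068, -2875) = 3070500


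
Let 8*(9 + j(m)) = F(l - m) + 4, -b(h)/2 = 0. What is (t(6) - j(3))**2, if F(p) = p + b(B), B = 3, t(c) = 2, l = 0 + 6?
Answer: 6561/64 ≈ 102.52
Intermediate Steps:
l = 6
b(h) = 0 (b(h) = -2*0 = 0)
F(p) = p (F(p) = p + 0 = p)
j(m) = -31/4 - m/8 (j(m) = -9 + ((6 - m) + 4)/8 = -9 + (10 - m)/8 = -9 + (5/4 - m/8) = -31/4 - m/8)
(t(6) - j(3))**2 = (2 - (-31/4 - 1/8*3))**2 = (2 - (-31/4 - 3/8))**2 = (2 - 1*(-65/8))**2 = (2 + 65/8)**2 = (81/8)**2 = 6561/64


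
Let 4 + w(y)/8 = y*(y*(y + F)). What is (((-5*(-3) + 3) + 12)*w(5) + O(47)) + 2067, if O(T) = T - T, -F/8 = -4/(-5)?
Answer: -7293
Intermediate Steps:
F = -32/5 (F = -(-32)/(-5) = -(-32)*(-1)/5 = -8*⅘ = -32/5 ≈ -6.4000)
O(T) = 0
w(y) = -32 + 8*y²*(-32/5 + y) (w(y) = -32 + 8*(y*(y*(y - 32/5))) = -32 + 8*(y*(y*(-32/5 + y))) = -32 + 8*(y²*(-32/5 + y)) = -32 + 8*y²*(-32/5 + y))
(((-5*(-3) + 3) + 12)*w(5) + O(47)) + 2067 = (((-5*(-3) + 3) + 12)*(-32 + 8*5³ - 256/5*5²) + 0) + 2067 = (((15 + 3) + 12)*(-32 + 8*125 - 256/5*25) + 0) + 2067 = ((18 + 12)*(-32 + 1000 - 1280) + 0) + 2067 = (30*(-312) + 0) + 2067 = (-9360 + 0) + 2067 = -9360 + 2067 = -7293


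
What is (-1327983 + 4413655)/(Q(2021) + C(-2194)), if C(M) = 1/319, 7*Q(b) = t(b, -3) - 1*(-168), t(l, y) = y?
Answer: 3445152788/26321 ≈ 1.3089e+5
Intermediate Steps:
Q(b) = 165/7 (Q(b) = (-3 - 1*(-168))/7 = (-3 + 168)/7 = (⅐)*165 = 165/7)
C(M) = 1/319
(-1327983 + 4413655)/(Q(2021) + C(-2194)) = (-1327983 + 4413655)/(165/7 + 1/319) = 3085672/(52642/2233) = 3085672*(2233/52642) = 3445152788/26321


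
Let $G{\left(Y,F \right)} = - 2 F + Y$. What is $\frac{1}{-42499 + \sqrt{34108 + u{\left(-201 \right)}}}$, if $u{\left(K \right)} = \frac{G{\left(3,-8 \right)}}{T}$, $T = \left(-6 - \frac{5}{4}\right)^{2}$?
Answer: $- \frac{35741659}{1518956080709} - \frac{58 \sqrt{7171283}}{1518956080709} \approx -2.3633 \cdot 10^{-5}$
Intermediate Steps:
$G{\left(Y,F \right)} = Y - 2 F$
$T = \frac{841}{16}$ ($T = \left(-6 - \frac{5}{4}\right)^{2} = \left(- \frac{29}{4}\right)^{2} = \frac{841}{16} \approx 52.563$)
$u{\left(K \right)} = \frac{304}{841}$ ($u{\left(K \right)} = \frac{3 - -16}{\frac{841}{16}} = \left(3 + 16\right) \frac{16}{841} = 19 \cdot \frac{16}{841} = \frac{304}{841}$)
$\frac{1}{-42499 + \sqrt{34108 + u{\left(-201 \right)}}} = \frac{1}{-42499 + \sqrt{34108 + \frac{304}{841}}} = \frac{1}{-42499 + \sqrt{\frac{28685132}{841}}} = \frac{1}{-42499 + \frac{2 \sqrt{7171283}}{29}}$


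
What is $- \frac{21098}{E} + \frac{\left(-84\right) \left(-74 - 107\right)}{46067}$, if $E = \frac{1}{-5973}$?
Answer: $\frac{829326789846}{6581} \approx 1.2602 \cdot 10^{8}$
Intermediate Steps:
$E = - \frac{1}{5973} \approx -0.00016742$
$- \frac{21098}{E} + \frac{\left(-84\right) \left(-74 - 107\right)}{46067} = - \frac{21098}{- \frac{1}{5973}} + \frac{\left(-84\right) \left(-74 - 107\right)}{46067} = \left(-21098\right) \left(-5973\right) + \left(-84\right) \left(-181\right) \frac{1}{46067} = 126018354 + 15204 \cdot \frac{1}{46067} = 126018354 + \frac{2172}{6581} = \frac{829326789846}{6581}$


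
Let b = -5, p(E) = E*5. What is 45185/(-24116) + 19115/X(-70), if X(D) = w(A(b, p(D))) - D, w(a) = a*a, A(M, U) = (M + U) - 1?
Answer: -2634375885/1529026748 ≈ -1.7229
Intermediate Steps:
p(E) = 5*E
A(M, U) = -1 + M + U
w(a) = a²
X(D) = (-6 + 5*D)² - D (X(D) = (-1 - 5 + 5*D)² - D = (-6 + 5*D)² - D)
45185/(-24116) + 19115/X(-70) = 45185/(-24116) + 19115/((-6 + 5*(-70))² - 1*(-70)) = 45185*(-1/24116) + 19115/((-6 - 350)² + 70) = -45185/24116 + 19115/((-356)² + 70) = -45185/24116 + 19115/(126736 + 70) = -45185/24116 + 19115/126806 = -2634375885/1529026748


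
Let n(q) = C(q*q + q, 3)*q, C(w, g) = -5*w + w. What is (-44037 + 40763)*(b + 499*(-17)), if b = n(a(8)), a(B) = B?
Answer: 35316638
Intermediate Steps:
C(w, g) = -4*w
n(q) = q*(-4*q - 4*q²) (n(q) = (-4*(q*q + q))*q = (-4*(q² + q))*q = (-4*(q + q²))*q = (-4*q - 4*q²)*q = q*(-4*q - 4*q²))
b = -2304 (b = 4*8²*(-1 - 1*8) = 4*64*(-1 - 8) = 4*64*(-9) = -2304)
(-44037 + 40763)*(b + 499*(-17)) = (-44037 + 40763)*(-2304 + 499*(-17)) = -3274*(-2304 - 8483) = -3274*(-10787) = 35316638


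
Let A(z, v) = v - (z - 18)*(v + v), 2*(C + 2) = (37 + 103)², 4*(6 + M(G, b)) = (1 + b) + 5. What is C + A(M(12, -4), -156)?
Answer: 2310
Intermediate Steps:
M(G, b) = -9/2 + b/4 (M(G, b) = -6 + ((1 + b) + 5)/4 = -6 + (6 + b)/4 = -6 + (3/2 + b/4) = -9/2 + b/4)
C = 9798 (C = -2 + (37 + 103)²/2 = -2 + (½)*140² = -2 + (½)*19600 = -2 + 9800 = 9798)
A(z, v) = v - 2*v*(-18 + z) (A(z, v) = v - (-18 + z)*2*v = v - 2*v*(-18 + z))
C + A(M(12, -4), -156) = 9798 - 156*(37 - 2*(-9/2 + (¼)*(-4))) = 9798 - 156*(37 - 2*(-9/2 - 1)) = 9798 - 156*(37 - 2*(-11/2)) = 9798 - 156*(37 + 11) = 9798 - 156*48 = 9798 - 7488 = 2310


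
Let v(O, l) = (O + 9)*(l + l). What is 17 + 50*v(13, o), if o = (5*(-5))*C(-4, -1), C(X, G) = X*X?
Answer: -879983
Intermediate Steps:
C(X, G) = X²
o = -400 (o = (5*(-5))*(-4)² = -25*16 = -400)
v(O, l) = 2*l*(9 + O) (v(O, l) = (9 + O)*(2*l) = 2*l*(9 + O))
17 + 50*v(13, o) = 17 + 50*(2*(-400)*(9 + 13)) = 17 + 50*(2*(-400)*22) = 17 + 50*(-17600) = 17 - 880000 = -879983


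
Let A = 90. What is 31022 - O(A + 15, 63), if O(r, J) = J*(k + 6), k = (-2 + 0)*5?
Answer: 31274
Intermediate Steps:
k = -10 (k = -2*5 = -10)
O(r, J) = -4*J (O(r, J) = J*(-10 + 6) = J*(-4) = -4*J)
31022 - O(A + 15, 63) = 31022 - (-4)*63 = 31022 - 1*(-252) = 31022 + 252 = 31274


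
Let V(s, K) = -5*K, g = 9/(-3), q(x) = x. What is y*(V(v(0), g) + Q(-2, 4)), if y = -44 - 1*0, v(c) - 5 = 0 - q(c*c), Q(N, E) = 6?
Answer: -924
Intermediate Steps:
g = -3 (g = 9*(-1/3) = -3)
v(c) = 5 - c**2 (v(c) = 5 + (0 - c*c) = 5 + (0 - c**2) = 5 - c**2)
y = -44 (y = -44 + 0 = -44)
y*(V(v(0), g) + Q(-2, 4)) = -44*(-5*(-3) + 6) = -44*(15 + 6) = -44*21 = -924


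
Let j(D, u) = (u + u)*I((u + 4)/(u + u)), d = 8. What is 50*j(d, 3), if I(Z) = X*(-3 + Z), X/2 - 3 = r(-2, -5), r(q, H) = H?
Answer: 2200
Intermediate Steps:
X = -4 (X = 6 + 2*(-5) = 6 - 10 = -4)
I(Z) = 12 - 4*Z (I(Z) = -4*(-3 + Z) = 12 - 4*Z)
j(D, u) = 2*u*(12 - 2*(4 + u)/u) (j(D, u) = (u + u)*(12 - 4*(u + 4)/(u + u)) = (2*u)*(12 - 4*(4 + u)/(2*u)) = (2*u)*(12 - 4*(4 + u)*1/(2*u)) = (2*u)*(12 - 2*(4 + u)/u) = 2*u*(12 - 2*(4 + u)/u))
50*j(d, 3) = 50*(-16 + 20*3) = 50*(-16 + 60) = 50*44 = 2200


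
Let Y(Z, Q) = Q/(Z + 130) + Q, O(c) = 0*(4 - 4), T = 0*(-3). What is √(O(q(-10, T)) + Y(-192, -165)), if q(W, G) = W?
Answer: I*√624030/62 ≈ 12.741*I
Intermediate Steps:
T = 0
O(c) = 0 (O(c) = 0*0 = 0)
Y(Z, Q) = Q + Q/(130 + Z) (Y(Z, Q) = Q/(130 + Z) + Q = Q + Q/(130 + Z))
√(O(q(-10, T)) + Y(-192, -165)) = √(0 - 165*(131 - 192)/(130 - 192)) = √(0 - 165*(-61)/(-62)) = √(0 - 165*(-1/62)*(-61)) = √(0 - 10065/62) = √(-10065/62) = I*√624030/62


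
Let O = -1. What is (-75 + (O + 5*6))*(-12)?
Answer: 552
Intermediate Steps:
(-75 + (O + 5*6))*(-12) = (-75 + (-1 + 5*6))*(-12) = (-75 + (-1 + 30))*(-12) = (-75 + 29)*(-12) = -46*(-12) = 552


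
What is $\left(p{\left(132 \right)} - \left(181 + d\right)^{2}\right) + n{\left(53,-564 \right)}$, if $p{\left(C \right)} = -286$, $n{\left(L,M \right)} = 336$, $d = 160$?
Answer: $-116231$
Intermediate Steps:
$\left(p{\left(132 \right)} - \left(181 + d\right)^{2}\right) + n{\left(53,-564 \right)} = \left(-286 - \left(181 + 160\right)^{2}\right) + 336 = \left(-286 - 341^{2}\right) + 336 = \left(-286 - 116281\right) + 336 = -116567 + 336 = -116231$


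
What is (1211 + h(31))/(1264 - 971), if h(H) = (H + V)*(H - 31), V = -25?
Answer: 1211/293 ≈ 4.1331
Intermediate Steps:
h(H) = (-31 + H)*(-25 + H) (h(H) = (H - 25)*(H - 31) = (-25 + H)*(-31 + H) = (-31 + H)*(-25 + H))
(1211 + h(31))/(1264 - 971) = (1211 + (775 + 31² - 56*31))/(1264 - 971) = (1211 + (775 + 961 - 1736))/293 = (1211 + 0)*(1/293) = 1211*(1/293) = 1211/293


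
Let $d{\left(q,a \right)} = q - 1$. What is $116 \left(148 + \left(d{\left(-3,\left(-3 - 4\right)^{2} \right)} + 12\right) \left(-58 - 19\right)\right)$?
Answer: $-54288$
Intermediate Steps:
$d{\left(q,a \right)} = -1 + q$ ($d{\left(q,a \right)} = q - 1 = -1 + q$)
$116 \left(148 + \left(d{\left(-3,\left(-3 - 4\right)^{2} \right)} + 12\right) \left(-58 - 19\right)\right) = 116 \left(148 + \left(\left(-1 - 3\right) + 12\right) \left(-58 - 19\right)\right) = 116 \left(148 + \left(-4 + 12\right) \left(-77\right)\right) = 116 \left(148 + 8 \left(-77\right)\right) = 116 \left(148 - 616\right) = 116 \left(-468\right) = -54288$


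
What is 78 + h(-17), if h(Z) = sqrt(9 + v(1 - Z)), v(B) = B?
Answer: 78 + 3*sqrt(3) ≈ 83.196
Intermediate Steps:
h(Z) = sqrt(10 - Z) (h(Z) = sqrt(9 + (1 - Z)) = sqrt(10 - Z))
78 + h(-17) = 78 + sqrt(10 - 1*(-17)) = 78 + sqrt(10 + 17) = 78 + sqrt(27) = 78 + 3*sqrt(3)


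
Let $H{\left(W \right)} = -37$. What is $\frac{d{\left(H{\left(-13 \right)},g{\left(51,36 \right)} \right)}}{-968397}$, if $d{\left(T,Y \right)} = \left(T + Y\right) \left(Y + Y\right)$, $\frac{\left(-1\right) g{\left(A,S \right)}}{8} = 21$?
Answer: $- \frac{22960}{322799} \approx -0.071128$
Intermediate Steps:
$g{\left(A,S \right)} = -168$ ($g{\left(A,S \right)} = \left(-8\right) 21 = -168$)
$d{\left(T,Y \right)} = 2 Y \left(T + Y\right)$ ($d{\left(T,Y \right)} = \left(T + Y\right) 2 Y = 2 Y \left(T + Y\right)$)
$\frac{d{\left(H{\left(-13 \right)},g{\left(51,36 \right)} \right)}}{-968397} = \frac{2 \left(-168\right) \left(-37 - 168\right)}{-968397} = 2 \left(-168\right) \left(-205\right) \left(- \frac{1}{968397}\right) = 68880 \left(- \frac{1}{968397}\right) = - \frac{22960}{322799}$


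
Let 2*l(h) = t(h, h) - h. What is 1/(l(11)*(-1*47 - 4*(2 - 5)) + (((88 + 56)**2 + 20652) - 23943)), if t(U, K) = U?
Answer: 1/17445 ≈ 5.7323e-5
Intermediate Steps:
l(h) = 0 (l(h) = (h - h)/2 = (1/2)*0 = 0)
1/(l(11)*(-1*47 - 4*(2 - 5)) + (((88 + 56)**2 + 20652) - 23943)) = 1/(0*(-1*47 - 4*(2 - 5)) + (((88 + 56)**2 + 20652) - 23943)) = 1/(0*(-47 - 4*(-3)) + ((144**2 + 20652) - 23943)) = 1/(0*(-47 + 12) + ((20736 + 20652) - 23943)) = 1/(0*(-35) + (41388 - 23943)) = 1/(0 + 17445) = 1/17445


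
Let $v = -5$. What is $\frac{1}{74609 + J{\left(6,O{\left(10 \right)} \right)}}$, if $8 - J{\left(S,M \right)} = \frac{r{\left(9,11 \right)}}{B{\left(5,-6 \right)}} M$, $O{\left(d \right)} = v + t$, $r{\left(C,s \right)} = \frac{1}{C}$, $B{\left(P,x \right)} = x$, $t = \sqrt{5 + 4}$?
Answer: $\frac{27}{2014658} \approx 1.3402 \cdot 10^{-5}$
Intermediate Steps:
$t = 3$ ($t = \sqrt{9} = 3$)
$O{\left(d \right)} = -2$ ($O{\left(d \right)} = -5 + 3 = -2$)
$J{\left(S,M \right)} = 8 + \frac{M}{54}$ ($J{\left(S,M \right)} = 8 - \frac{1}{9 \left(-6\right)} M = 8 - \frac{1}{9} \left(- \frac{1}{6}\right) M = 8 - - \frac{M}{54} = 8 + \frac{M}{54}$)
$\frac{1}{74609 + J{\left(6,O{\left(10 \right)} \right)}} = \frac{1}{74609 + \left(8 + \frac{1}{54} \left(-2\right)\right)} = \frac{1}{74609 + \left(8 - \frac{1}{27}\right)} = \frac{1}{74609 + \frac{215}{27}} = \frac{1}{\frac{2014658}{27}} = \frac{27}{2014658}$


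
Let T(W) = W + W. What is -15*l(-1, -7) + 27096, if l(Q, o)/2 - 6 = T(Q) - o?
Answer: 26766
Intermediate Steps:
T(W) = 2*W
l(Q, o) = 12 - 2*o + 4*Q (l(Q, o) = 12 + 2*(2*Q - o) = 12 + 2*(-o + 2*Q) = 12 + (-2*o + 4*Q) = 12 - 2*o + 4*Q)
-15*l(-1, -7) + 27096 = -15*(12 - 2*(-7) + 4*(-1)) + 27096 = -15*(12 + 14 - 4) + 27096 = -15*22 + 27096 = -330 + 27096 = 26766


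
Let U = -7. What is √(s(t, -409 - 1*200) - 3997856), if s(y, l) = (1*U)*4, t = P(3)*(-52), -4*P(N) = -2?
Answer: 2*I*√999471 ≈ 1999.5*I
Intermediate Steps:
P(N) = ½ (P(N) = -¼*(-2) = ½)
t = -26 (t = (½)*(-52) = -26)
s(y, l) = -28 (s(y, l) = (1*(-7))*4 = -7*4 = -28)
√(s(t, -409 - 1*200) - 3997856) = √(-28 - 3997856) = √(-3997884) = 2*I*√999471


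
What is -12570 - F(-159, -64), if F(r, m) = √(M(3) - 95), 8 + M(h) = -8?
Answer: -12570 - I*√111 ≈ -12570.0 - 10.536*I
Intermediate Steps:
M(h) = -16 (M(h) = -8 - 8 = -16)
F(r, m) = I*√111 (F(r, m) = √(-16 - 95) = √(-111) = I*√111)
-12570 - F(-159, -64) = -12570 - I*√111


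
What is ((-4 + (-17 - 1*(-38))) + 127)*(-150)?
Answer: -21600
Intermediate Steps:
((-4 + (-17 - 1*(-38))) + 127)*(-150) = ((-4 + (-17 + 38)) + 127)*(-150) = ((-4 + 21) + 127)*(-150) = (17 + 127)*(-150) = 144*(-150) = -21600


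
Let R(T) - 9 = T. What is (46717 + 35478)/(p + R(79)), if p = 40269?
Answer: 82195/40357 ≈ 2.0367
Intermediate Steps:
R(T) = 9 + T
(46717 + 35478)/(p + R(79)) = (46717 + 35478)/(40269 + (9 + 79)) = 82195/(40269 + 88) = 82195/40357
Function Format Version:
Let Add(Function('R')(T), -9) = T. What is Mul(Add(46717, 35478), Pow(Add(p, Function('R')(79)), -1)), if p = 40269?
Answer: Rational(82195, 40357) ≈ 2.0367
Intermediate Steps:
Function('R')(T) = Add(9, T)
Mul(Add(46717, 35478), Pow(Add(p, Function('R')(79)), -1)) = Mul(Add(46717, 35478), Pow(Add(40269, Add(9, 79)), -1)) = Mul(82195, Pow(Add(40269, 88), -1)) = Mul(82195, Pow(40357, -1)) = Mul(82195, Rational(1, 40357)) = Rational(82195, 40357)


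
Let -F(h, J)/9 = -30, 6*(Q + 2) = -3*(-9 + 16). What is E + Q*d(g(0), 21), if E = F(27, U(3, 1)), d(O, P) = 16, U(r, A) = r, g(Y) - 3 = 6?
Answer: 182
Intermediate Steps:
g(Y) = 9 (g(Y) = 3 + 6 = 9)
Q = -11/2 (Q = -2 + (-3*(-9 + 16))/6 = -2 + (-3*7)/6 = -2 + (⅙)*(-21) = -2 - 7/2 = -11/2 ≈ -5.5000)
F(h, J) = 270 (F(h, J) = -9*(-30) = 270)
E = 270
E + Q*d(g(0), 21) = 270 - 11/2*16 = 270 - 88 = 182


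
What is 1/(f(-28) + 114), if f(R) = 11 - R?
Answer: 1/153 ≈ 0.0065359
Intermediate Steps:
1/(f(-28) + 114) = 1/((11 - 1*(-28)) + 114) = 1/((11 + 28) + 114) = 1/(39 + 114) = 1/153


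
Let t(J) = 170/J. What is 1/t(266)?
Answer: 133/85 ≈ 1.5647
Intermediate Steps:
1/t(266) = 1/(170/266) = 1/(170*(1/266)) = 1/(85/133) = 133/85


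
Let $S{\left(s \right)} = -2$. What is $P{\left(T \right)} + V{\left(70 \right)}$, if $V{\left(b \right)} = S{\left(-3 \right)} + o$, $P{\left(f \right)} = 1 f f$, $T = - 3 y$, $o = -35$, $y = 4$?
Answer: $107$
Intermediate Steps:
$T = -12$ ($T = \left(-3\right) 4 = -12$)
$P{\left(f \right)} = f^{2}$ ($P{\left(f \right)} = f f = f^{2}$)
$V{\left(b \right)} = -37$ ($V{\left(b \right)} = -2 - 35 = -37$)
$P{\left(T \right)} + V{\left(70 \right)} = \left(-12\right)^{2} - 37 = 144 - 37 = 107$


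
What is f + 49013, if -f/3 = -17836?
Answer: 102521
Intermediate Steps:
f = 53508 (f = -3*(-17836) = 53508)
f + 49013 = 53508 + 49013 = 102521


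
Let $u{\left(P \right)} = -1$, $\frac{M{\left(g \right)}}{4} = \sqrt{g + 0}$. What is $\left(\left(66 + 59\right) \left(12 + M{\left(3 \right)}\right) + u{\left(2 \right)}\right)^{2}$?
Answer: $2997001 + 1499000 \sqrt{3} \approx 5.5933 \cdot 10^{6}$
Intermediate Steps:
$M{\left(g \right)} = 4 \sqrt{g}$ ($M{\left(g \right)} = 4 \sqrt{g + 0} = 4 \sqrt{g}$)
$\left(\left(66 + 59\right) \left(12 + M{\left(3 \right)}\right) + u{\left(2 \right)}\right)^{2} = \left(\left(66 + 59\right) \left(12 + 4 \sqrt{3}\right) - 1\right)^{2} = \left(125 \left(12 + 4 \sqrt{3}\right) - 1\right)^{2} = \left(\left(1500 + 500 \sqrt{3}\right) - 1\right)^{2} = \left(1499 + 500 \sqrt{3}\right)^{2}$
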